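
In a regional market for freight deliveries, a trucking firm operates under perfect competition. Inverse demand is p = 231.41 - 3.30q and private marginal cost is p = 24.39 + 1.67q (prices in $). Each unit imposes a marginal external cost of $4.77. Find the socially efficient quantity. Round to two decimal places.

q* = 40.69

Social marginal cost = private MC + MEC = 29.16 + 1.67q.
Set SMC = demand: 29.16 + 1.67q = 231.41 - 3.30q → q* = 40.6942.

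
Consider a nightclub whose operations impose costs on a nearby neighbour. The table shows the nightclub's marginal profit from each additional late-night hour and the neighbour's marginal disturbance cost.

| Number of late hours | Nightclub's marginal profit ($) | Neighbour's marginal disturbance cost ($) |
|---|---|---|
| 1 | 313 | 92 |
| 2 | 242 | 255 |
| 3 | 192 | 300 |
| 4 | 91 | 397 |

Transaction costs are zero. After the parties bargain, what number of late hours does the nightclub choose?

1

Bargaining reaches the level where marginal profit last exceeds marginal disturbance cost.
That holds through level 1 (313 ≥ 92) but not at 2 (242 < 255).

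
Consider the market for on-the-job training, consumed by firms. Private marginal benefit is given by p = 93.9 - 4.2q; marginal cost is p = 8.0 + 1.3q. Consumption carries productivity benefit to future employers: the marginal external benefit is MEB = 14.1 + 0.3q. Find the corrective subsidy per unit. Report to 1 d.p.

Social marginal benefit = demand + MEB = 108.0 - 3.9q.
Set SMB = MC: 108.0 - 3.9q = 8.0 + 1.3q → q* = 19.2308.
The Pigouvian subsidy equals MEB at q*: 14.1 + 0.3×19.2308 = 19.8692.

subsidy = 19.9 per unit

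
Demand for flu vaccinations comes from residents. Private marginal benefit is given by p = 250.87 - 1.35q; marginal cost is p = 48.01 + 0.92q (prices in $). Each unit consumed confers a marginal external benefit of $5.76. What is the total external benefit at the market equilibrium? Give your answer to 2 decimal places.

$514.75

Market equilibrium (private): 48.01 + 0.92q = 250.87 - 1.35q → q_m = 89.3656.
Total external benefit = MEB × q_m = 5.76 × 89.3656 = 514.7459.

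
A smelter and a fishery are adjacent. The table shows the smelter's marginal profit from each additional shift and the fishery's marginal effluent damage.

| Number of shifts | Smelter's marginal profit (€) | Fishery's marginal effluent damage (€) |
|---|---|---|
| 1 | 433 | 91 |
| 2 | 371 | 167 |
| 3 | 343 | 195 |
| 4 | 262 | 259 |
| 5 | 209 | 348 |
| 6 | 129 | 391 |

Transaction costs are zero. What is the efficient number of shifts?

Bargaining reaches the level where marginal profit last exceeds marginal effluent damage.
That holds through level 4 (262 ≥ 259) but not at 5 (209 < 348).

4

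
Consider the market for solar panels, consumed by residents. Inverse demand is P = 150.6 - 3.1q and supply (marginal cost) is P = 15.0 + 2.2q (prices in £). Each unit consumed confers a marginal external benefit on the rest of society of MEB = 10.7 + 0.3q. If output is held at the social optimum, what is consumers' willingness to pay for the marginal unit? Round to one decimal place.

P = £59.9

Social marginal benefit = demand + MEB = 161.3 - 2.8q.
Set SMB = MC: 161.3 - 2.8q = 15.0 + 2.2q → q* = 29.2600.
Consumer price on the demand curve at q*: 150.6 − 3.1×29.2600 = 59.8940.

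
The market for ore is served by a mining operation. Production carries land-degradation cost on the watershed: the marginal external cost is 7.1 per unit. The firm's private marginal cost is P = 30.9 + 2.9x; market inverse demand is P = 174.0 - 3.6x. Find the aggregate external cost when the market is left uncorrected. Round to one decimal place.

Market equilibrium (private): 30.9 + 2.9x = 174.0 - 3.6x → x_m = 22.0154.
Total external cost = MEC × x_m = 7.1 × 22.0154 = 156.3093.

156.3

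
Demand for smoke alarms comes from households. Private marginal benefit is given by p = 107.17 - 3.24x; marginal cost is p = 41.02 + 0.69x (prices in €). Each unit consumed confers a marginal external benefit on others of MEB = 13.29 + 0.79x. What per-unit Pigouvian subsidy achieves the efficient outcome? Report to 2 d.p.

Social marginal benefit = demand + MEB = 120.46 - 2.45x.
Set SMB = MC: 120.46 - 2.45x = 41.02 + 0.69x → x* = 25.2994.
The Pigouvian subsidy equals MEB at x*: 13.29 + 0.79×25.2994 = 33.2765.

subsidy = €33.28 per unit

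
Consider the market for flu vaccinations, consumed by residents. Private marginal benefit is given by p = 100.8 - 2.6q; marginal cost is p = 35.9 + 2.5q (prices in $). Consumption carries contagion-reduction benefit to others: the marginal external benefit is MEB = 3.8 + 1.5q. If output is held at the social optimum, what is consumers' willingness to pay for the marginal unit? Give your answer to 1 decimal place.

Social marginal benefit = demand + MEB = 104.6 - 1.1q.
Set SMB = MC: 104.6 - 1.1q = 35.9 + 2.5q → q* = 19.0833.
Consumer price on the demand curve at q*: 100.8 − 2.6×19.0833 = 51.1834.

P = $51.2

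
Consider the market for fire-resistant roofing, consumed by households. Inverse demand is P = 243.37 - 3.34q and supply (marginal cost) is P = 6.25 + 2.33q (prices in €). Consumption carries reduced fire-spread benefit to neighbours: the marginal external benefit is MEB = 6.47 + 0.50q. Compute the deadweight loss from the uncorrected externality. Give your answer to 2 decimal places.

DWL = €72.50

Market equilibrium (private): 6.25 + 2.33q = 243.37 - 3.34q → q_m = 41.8201.
Social marginal benefit = demand + MEB = 249.84 - 2.84q.
Set SMB = MC: 249.84 - 2.84q = 6.25 + 2.33q → q* = 47.1161.
Height of the DWL triangle at q_m is SMB(q_m) − MC(q_m) = MEB(q_m) = 27.3801.
DWL = ½ × 5.2960 × 27.3801 = 72.5025.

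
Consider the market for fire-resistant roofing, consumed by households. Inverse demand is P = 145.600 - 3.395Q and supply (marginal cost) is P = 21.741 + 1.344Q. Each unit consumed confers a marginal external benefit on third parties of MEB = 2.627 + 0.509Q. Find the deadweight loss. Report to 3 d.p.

DWL = 29.997

Market equilibrium (private): 21.741 + 1.344Q = 145.600 - 3.395Q → Q_m = 26.1361.
Social marginal benefit = demand + MEB = 148.227 - 2.886Q.
Set SMB = MC: 148.227 - 2.886Q = 21.741 + 1.344Q → Q* = 29.9021.
Between Q* and Q_m the wedge SMB − MC runs linearly from 0 to MEB(Q_m), so the loss is a triangle.
DWL = ½ × 3.7660 × 15.9303 = 29.9968.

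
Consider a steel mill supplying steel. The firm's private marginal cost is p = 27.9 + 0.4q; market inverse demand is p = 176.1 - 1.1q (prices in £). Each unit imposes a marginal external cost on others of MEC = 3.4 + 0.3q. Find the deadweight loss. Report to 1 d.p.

DWL = £303.2

Market equilibrium (private): 27.9 + 0.4q = 176.1 - 1.1q → q_m = 98.8000.
Social marginal cost = private MC + MEC = 31.3 + 0.7q.
Set SMC = demand: 31.3 + 0.7q = 176.1 - 1.1q → q* = 80.4444.
The loss is the area between SMC and demand from q* to q_m; with linear curves that's a triangle of height MEC(q_m).
DWL = ½ × 18.3556 × 33.0400 = 303.2345.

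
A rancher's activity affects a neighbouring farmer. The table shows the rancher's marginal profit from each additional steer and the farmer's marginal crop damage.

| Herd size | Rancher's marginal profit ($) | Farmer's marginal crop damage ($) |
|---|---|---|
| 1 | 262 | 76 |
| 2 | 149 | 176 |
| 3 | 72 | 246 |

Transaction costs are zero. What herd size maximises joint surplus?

1

Bargaining reaches the level where marginal profit last exceeds marginal crop damage.
That holds through level 1 (262 ≥ 76) but not at 2 (149 < 176).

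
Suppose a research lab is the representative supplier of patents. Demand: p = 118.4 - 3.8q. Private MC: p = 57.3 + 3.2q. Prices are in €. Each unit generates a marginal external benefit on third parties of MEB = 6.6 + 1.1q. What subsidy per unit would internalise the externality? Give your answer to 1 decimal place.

Social marginal cost = private MC − MEB = 50.7 + 2.1q.
Set SMC = demand: 50.7 + 2.1q = 118.4 - 3.8q → q* = 11.4746.
The Pigouvian subsidy equals MEB at q*: 6.6 + 1.1×11.4746 = 19.2221.

subsidy = €19.2 per unit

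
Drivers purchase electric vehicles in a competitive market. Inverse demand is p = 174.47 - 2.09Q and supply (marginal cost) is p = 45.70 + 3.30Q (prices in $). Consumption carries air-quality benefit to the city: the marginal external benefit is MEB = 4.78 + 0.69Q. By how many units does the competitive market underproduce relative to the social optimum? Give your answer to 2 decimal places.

4.52 units

Market equilibrium (private): 45.70 + 3.30Q = 174.47 - 2.09Q → Q_m = 23.8905.
Social marginal benefit = demand + MEB = 179.25 - 1.40Q.
Set SMB = MC: 179.25 - 1.40Q = 45.70 + 3.30Q → Q* = 28.4149.
Gap = |23.8905 − 28.4149| = 4.5244.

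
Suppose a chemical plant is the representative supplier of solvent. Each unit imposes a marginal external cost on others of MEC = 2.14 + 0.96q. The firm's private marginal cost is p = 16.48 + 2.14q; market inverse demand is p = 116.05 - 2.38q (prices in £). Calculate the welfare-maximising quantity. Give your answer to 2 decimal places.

Social marginal cost = private MC + MEC = 18.62 + 3.10q.
Set SMC = demand: 18.62 + 3.10q = 116.05 - 2.38q → q* = 17.7792.

q* = 17.78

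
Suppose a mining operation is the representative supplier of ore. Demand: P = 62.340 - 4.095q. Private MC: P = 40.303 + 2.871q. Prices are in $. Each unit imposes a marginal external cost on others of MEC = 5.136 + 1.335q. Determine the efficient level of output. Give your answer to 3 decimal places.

Social marginal cost = private MC + MEC = 45.439 + 4.206q.
Set SMC = demand: 45.439 + 4.206q = 62.340 - 4.095q → q* = 2.0360.

q* = 2.036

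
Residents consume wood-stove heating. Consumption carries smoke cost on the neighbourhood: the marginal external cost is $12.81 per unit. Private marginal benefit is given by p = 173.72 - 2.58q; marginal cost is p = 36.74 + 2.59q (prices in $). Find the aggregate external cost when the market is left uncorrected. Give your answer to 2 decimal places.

$339.40

Market equilibrium (private): 36.74 + 2.59q = 173.72 - 2.58q → q_m = 26.4952.
Total external cost = MEC × q_m = 12.81 × 26.4952 = 339.4035.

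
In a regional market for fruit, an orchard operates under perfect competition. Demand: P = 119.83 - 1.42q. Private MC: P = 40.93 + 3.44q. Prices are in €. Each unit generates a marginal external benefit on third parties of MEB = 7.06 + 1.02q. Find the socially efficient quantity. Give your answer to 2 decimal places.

q* = 22.39

Social marginal cost = private MC − MEB = 33.87 + 2.42q.
Set SMC = demand: 33.87 + 2.42q = 119.83 - 1.42q → q* = 22.3854.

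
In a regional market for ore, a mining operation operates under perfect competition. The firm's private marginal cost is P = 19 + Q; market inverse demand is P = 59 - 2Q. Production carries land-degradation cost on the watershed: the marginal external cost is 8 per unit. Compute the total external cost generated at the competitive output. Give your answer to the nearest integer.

Market equilibrium (private): 19 + Q = 59 - 2Q → Q_m = 13.3333.
Total external cost = MEC × Q_m = 8 × 13.3333 = 106.6664.

107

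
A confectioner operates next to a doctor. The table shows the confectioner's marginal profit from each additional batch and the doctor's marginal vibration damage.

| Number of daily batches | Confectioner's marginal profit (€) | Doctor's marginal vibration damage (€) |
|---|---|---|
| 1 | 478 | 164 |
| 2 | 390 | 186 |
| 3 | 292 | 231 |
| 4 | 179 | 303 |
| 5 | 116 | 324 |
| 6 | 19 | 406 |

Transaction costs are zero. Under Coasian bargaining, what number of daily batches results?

3

Bargaining reaches the level where marginal profit last exceeds marginal vibration damage.
That holds through level 3 (292 ≥ 231) but not at 4 (179 < 303).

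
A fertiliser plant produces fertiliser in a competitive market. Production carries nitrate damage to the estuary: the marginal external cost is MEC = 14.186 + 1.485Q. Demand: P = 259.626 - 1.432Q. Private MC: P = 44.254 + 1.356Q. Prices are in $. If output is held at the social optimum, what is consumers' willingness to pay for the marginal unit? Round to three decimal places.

Social marginal cost = private MC + MEC = 58.440 + 2.841Q.
Set SMC = demand: 58.440 + 2.841Q = 259.626 - 1.432Q → Q* = 47.0831.
Consumer price on the demand curve at Q*: 259.626 − 1.432×47.0831 = 192.2030.

P = $192.203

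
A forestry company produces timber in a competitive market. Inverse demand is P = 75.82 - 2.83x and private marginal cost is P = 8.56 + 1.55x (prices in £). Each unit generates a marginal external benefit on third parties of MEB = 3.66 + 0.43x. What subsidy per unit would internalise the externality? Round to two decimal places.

Social marginal cost = private MC − MEB = 4.90 + 1.12x.
Set SMC = demand: 4.90 + 1.12x = 75.82 - 2.83x → x* = 17.9544.
The Pigouvian subsidy equals MEB at x*: 3.66 + 0.43×17.9544 = 11.3804.

subsidy = £11.38 per unit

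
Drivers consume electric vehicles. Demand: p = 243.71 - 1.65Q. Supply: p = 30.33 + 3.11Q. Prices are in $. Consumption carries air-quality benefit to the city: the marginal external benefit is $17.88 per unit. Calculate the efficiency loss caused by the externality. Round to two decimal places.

DWL = $33.58

Market equilibrium (private): 30.33 + 3.11Q = 243.71 - 1.65Q → Q_m = 44.8277.
Social marginal benefit = demand + MEB = 261.59 - 1.65Q.
Set SMB = MC: 261.59 - 1.65Q = 30.33 + 3.11Q → Q* = 48.5840.
The loss is the area between SMB and MC from Q* to Q_m; with linear curves that's a triangle of height MEB(Q_m).
DWL = ½ × 3.7563 × 17.8800 = 33.5813.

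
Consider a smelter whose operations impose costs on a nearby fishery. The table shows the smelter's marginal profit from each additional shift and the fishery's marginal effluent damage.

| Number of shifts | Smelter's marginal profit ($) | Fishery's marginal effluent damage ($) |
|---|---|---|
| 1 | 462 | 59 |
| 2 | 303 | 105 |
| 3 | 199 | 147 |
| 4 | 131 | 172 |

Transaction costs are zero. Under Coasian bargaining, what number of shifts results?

3

Bargaining reaches the level where marginal profit last exceeds marginal effluent damage.
That holds through level 3 (199 ≥ 147) but not at 4 (131 < 172).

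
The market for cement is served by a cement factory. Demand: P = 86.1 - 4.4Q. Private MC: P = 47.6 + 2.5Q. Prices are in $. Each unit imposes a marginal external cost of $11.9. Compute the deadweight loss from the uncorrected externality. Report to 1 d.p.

Market equilibrium (private): 47.6 + 2.5Q = 86.1 - 4.4Q → Q_m = 5.5797.
Social marginal cost = private MC + MEC = 59.5 + 2.5Q.
Set SMC = demand: 59.5 + 2.5Q = 86.1 - 4.4Q → Q* = 3.8551.
Between Q* and Q_m the wedge SMC − demand runs linearly from 0 to MEC(Q_m), so the loss is a triangle.
DWL = ½ × 1.7246 × 11.9000 = 10.2614.

DWL = $10.3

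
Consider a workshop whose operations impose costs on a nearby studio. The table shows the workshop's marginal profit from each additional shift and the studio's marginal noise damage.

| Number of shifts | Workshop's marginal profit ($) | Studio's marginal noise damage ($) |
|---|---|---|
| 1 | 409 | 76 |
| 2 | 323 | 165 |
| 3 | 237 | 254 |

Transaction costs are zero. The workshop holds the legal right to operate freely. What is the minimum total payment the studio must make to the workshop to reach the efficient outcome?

$237

Left alone the workshop would choose level 3 (marginal profit stays positive).
Efficient level: k* = 2 (marginal profit ≥ marginal noise damage through 2).
The studio must at least cover the workshop's forgone profit from cutting 3→2: 237 = 237.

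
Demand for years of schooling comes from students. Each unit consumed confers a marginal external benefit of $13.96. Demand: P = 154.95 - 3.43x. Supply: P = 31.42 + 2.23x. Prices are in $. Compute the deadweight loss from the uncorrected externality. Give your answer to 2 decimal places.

Market equilibrium (private): 31.42 + 2.23x = 154.95 - 3.43x → x_m = 21.8251.
Social marginal benefit = demand + MEB = 168.91 - 3.43x.
Set SMB = MC: 168.91 - 3.43x = 31.42 + 2.23x → x* = 24.2915.
The welfare-loss triangle has base |x_m − x*| and height MEB(x_m) (the vertical gap between SMB and MC is zero at x* and MEB at x_m).
DWL = ½ × 2.4664 × 13.9600 = 17.2155.

DWL = $17.22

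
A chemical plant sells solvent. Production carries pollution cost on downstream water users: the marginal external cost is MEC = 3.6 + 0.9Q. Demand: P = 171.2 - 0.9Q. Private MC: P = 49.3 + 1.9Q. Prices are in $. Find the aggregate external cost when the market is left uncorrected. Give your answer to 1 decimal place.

$1009.6

Market equilibrium (private): 49.3 + 1.9Q = 171.2 - 0.9Q → Q_m = 43.5357.
Total external cost = ∫₀^{Q_m} (3.6 + 0.9Q) dQ = 3.6×43.5357 + ½×0.9×43.5357² = 1009.6392.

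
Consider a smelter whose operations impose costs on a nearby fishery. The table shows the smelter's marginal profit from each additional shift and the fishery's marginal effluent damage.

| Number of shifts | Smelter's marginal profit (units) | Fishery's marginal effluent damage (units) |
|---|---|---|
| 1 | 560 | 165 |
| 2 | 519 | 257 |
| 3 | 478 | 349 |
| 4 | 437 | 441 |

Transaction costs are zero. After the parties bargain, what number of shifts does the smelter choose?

Bargaining reaches the level where marginal profit last exceeds marginal effluent damage.
That holds through level 3 (478 ≥ 349) but not at 4 (437 < 441).

3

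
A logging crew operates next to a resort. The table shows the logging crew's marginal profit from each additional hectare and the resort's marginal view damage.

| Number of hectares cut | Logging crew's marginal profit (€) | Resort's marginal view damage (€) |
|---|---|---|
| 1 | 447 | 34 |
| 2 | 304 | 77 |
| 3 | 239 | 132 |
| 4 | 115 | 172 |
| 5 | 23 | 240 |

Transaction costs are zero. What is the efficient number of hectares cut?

3

Bargaining reaches the level where marginal profit last exceeds marginal view damage.
That holds through level 3 (239 ≥ 132) but not at 4 (115 < 172).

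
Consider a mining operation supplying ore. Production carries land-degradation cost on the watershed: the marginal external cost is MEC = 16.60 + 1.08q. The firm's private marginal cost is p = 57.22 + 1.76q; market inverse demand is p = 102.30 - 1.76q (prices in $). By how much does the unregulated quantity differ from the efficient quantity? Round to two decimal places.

Market equilibrium (private): 57.22 + 1.76q = 102.30 - 1.76q → q_m = 12.8068.
Social marginal cost = private MC + MEC = 73.82 + 2.84q.
Set SMC = demand: 73.82 + 2.84q = 102.30 - 1.76q → q* = 6.1913.
Gap = |12.8068 − 6.1913| = 6.6155.

6.62 units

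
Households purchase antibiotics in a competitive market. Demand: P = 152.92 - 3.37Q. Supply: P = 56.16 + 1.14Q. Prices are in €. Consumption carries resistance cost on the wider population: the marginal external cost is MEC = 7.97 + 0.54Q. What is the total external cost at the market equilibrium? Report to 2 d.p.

Market equilibrium (private): 56.16 + 1.14Q = 152.92 - 3.37Q → Q_m = 21.4545.
Total external cost = ∫₀^{Q_m} (7.97 + 0.54Q) dQ = 7.97×21.4545 + ½×0.54×21.4545² = 295.2722.

€295.27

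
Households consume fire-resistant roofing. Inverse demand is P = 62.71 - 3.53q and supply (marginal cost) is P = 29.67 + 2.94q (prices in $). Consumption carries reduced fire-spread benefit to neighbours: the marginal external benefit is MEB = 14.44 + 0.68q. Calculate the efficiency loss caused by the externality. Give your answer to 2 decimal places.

Market equilibrium (private): 29.67 + 2.94q = 62.71 - 3.53q → q_m = 5.1066.
Social marginal benefit = demand + MEB = 77.15 - 2.85q.
Set SMB = MC: 77.15 - 2.85q = 29.67 + 2.94q → q* = 8.2003.
Height of the DWL triangle at q_m is SMB(q_m) − MC(q_m) = MEB(q_m) = 17.9125.
DWL = ½ × 3.0937 × 17.9125 = 27.7080.

DWL = $27.71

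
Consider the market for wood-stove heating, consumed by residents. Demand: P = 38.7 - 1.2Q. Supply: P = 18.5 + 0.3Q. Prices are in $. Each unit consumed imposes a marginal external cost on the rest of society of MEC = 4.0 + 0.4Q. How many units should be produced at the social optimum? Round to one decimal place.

Social marginal benefit = demand − MEC = 34.7 - 1.6Q.
Set SMB = MC: 34.7 - 1.6Q = 18.5 + 0.3Q → Q* = 8.5263.

Q* = 8.5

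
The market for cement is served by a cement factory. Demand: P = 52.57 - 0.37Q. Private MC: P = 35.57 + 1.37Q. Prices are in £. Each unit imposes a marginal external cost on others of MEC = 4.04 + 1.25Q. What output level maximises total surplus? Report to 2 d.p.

Social marginal cost = private MC + MEC = 39.61 + 2.62Q.
Set SMC = demand: 39.61 + 2.62Q = 52.57 - 0.37Q → Q* = 4.3344.

Q* = 4.33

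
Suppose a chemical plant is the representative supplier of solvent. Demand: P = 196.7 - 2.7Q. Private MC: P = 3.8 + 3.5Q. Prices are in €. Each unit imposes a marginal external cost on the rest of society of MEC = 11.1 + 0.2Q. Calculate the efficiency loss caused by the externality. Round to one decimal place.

Market equilibrium (private): 3.8 + 3.5Q = 196.7 - 2.7Q → Q_m = 31.1129.
Social marginal cost = private MC + MEC = 14.9 + 3.7Q.
Set SMC = demand: 14.9 + 3.7Q = 196.7 - 2.7Q → Q* = 28.4063.
The loss is the area between SMC and demand from Q* to Q_m; with linear curves that's a triangle of height MEC(Q_m).
DWL = ½ × 2.7066 × 17.3226 = 23.4427.

DWL = €23.4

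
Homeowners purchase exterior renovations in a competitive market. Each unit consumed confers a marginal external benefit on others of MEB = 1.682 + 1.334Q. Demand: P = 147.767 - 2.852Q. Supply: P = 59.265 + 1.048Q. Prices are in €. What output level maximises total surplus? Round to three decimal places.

Social marginal benefit = demand + MEB = 149.449 - 1.518Q.
Set SMB = MC: 149.449 - 1.518Q = 59.265 + 1.048Q → Q* = 35.1458.

Q* = 35.146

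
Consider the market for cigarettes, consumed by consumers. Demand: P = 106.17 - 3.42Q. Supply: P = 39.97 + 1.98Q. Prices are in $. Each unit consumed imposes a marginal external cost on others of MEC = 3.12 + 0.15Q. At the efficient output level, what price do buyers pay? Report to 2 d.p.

Social marginal benefit = demand − MEC = 103.05 - 3.57Q.
Set SMB = MC: 103.05 - 3.57Q = 39.97 + 1.98Q → Q* = 11.3658.
Consumer price on the demand curve at Q*: 106.17 − 3.42×11.3658 = 67.2990.

P = $67.30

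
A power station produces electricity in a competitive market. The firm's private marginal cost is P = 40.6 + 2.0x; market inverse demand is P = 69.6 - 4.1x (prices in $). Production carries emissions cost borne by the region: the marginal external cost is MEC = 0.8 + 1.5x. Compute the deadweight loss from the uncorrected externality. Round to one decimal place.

DWL = $4.1

Market equilibrium (private): 40.6 + 2.0x = 69.6 - 4.1x → x_m = 4.7541.
Social marginal cost = private MC + MEC = 41.4 + 3.5x.
Set SMC = demand: 41.4 + 3.5x = 69.6 - 4.1x → x* = 3.7105.
The loss is the area between SMC and demand from x* to x_m; with linear curves that's a triangle of height MEC(x_m).
DWL = ½ × 1.0436 × 7.9311 = 4.1384.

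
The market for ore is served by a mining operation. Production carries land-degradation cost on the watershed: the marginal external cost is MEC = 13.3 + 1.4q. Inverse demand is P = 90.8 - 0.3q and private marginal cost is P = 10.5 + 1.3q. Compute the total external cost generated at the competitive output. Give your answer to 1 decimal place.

2430.6

Market equilibrium (private): 10.5 + 1.3q = 90.8 - 0.3q → q_m = 50.1875.
Total external cost = ∫₀^{q_m} (13.3 + 1.4q) dq = 13.3×50.1875 + ½×1.4×50.1875² = 2430.6434.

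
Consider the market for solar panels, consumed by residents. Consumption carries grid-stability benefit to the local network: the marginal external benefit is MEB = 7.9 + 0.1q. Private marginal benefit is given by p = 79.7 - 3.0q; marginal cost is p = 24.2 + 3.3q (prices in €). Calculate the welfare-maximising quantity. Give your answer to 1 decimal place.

Social marginal benefit = demand + MEB = 87.6 - 2.9q.
Set SMB = MC: 87.6 - 2.9q = 24.2 + 3.3q → q* = 10.2258.

q* = 10.2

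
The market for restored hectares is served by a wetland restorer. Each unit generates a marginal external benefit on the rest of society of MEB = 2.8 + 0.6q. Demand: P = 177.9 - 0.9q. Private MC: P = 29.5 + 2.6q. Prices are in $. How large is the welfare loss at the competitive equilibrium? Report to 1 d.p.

Market equilibrium (private): 29.5 + 2.6q = 177.9 - 0.9q → q_m = 42.4000.
Social marginal cost = private MC − MEB = 26.7 + 2.0q.
Set SMC = demand: 26.7 + 2.0q = 177.9 - 0.9q → q* = 52.1379.
Height of the DWL triangle at q_m is demand(q_m) − SMC(q_m) = MEB(q_m) = 28.2400.
DWL = ½ × 9.7379 × 28.2400 = 137.4991.

DWL = $137.5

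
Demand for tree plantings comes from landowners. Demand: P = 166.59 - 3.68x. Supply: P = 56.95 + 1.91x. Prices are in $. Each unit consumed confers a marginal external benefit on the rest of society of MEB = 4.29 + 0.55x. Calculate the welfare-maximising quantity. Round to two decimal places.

Social marginal benefit = demand + MEB = 170.88 - 3.13x.
Set SMB = MC: 170.88 - 3.13x = 56.95 + 1.91x → x* = 22.6052.

x* = 22.61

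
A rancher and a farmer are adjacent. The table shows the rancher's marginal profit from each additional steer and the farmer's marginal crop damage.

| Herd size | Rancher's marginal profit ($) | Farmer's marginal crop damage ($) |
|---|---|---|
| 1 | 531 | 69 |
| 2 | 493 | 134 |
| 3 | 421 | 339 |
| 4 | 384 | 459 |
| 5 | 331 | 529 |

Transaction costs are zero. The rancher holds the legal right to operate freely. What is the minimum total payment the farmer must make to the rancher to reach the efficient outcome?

Left alone the rancher would choose level 5 (marginal profit stays positive).
Efficient level: k* = 3 (marginal profit ≥ marginal crop damage through 3).
The farmer must at least cover the rancher's forgone profit from cutting 5→3: 384 + 331 = 715.

$715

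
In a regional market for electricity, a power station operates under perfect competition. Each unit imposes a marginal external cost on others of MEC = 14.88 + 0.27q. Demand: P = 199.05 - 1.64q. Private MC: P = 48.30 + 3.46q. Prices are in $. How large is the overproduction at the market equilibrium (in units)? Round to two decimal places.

Market equilibrium (private): 48.30 + 3.46q = 199.05 - 1.64q → q_m = 29.5588.
Social marginal cost = private MC + MEC = 63.18 + 3.73q.
Set SMC = demand: 63.18 + 3.73q = 199.05 - 1.64q → q* = 25.3017.
Gap = |29.5588 − 25.3017| = 4.2571.

4.26 units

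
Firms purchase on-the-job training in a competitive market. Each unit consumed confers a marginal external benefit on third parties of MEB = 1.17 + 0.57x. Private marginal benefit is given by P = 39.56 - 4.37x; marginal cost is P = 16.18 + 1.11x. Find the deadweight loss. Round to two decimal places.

DWL = 1.32

Market equilibrium (private): 16.18 + 1.11x = 39.56 - 4.37x → x_m = 4.2664.
Social marginal benefit = demand + MEB = 40.73 - 3.80x.
Set SMB = MC: 40.73 - 3.80x = 16.18 + 1.11x → x* = 5.0000.
Between x* and x_m the wedge SMB − MC runs linearly from 0 to MEB(x_m), so the loss is a triangle.
DWL = ½ × 0.7336 × 3.6019 = 1.3212.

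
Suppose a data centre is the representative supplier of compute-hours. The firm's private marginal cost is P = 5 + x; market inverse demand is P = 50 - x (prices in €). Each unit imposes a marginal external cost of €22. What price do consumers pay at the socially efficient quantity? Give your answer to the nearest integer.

P = €39

Social marginal cost = private MC + MEC = 27 + x.
Set SMC = demand: 27 + x = 50 - x → x* = 11.5000.
Consumer price on the demand curve at x*: 50 − 1×11.5000 = 38.5000.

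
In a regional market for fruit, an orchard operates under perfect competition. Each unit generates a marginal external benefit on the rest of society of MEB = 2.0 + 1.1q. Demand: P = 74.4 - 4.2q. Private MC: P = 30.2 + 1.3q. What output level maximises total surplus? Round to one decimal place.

q* = 10.5

Social marginal cost = private MC − MEB = 28.2 + 0.2q.
Set SMC = demand: 28.2 + 0.2q = 74.4 - 4.2q → q* = 10.5000.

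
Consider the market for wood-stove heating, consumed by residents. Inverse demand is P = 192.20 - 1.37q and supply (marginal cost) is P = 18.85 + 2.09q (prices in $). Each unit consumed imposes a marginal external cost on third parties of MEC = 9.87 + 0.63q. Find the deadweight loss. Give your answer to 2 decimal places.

Market equilibrium (private): 18.85 + 2.09q = 192.20 - 1.37q → q_m = 50.1012.
Social marginal benefit = demand − MEC = 182.33 - 2.00q.
Set SMB = MC: 182.33 - 2.00q = 18.85 + 2.09q → q* = 39.9707.
Between q* and q_m the wedge MC − SMB runs linearly from 0 to MEC(q_m), so the loss is a triangle.
DWL = ½ × 10.1305 × 41.4337 = 209.8720.

DWL = $209.87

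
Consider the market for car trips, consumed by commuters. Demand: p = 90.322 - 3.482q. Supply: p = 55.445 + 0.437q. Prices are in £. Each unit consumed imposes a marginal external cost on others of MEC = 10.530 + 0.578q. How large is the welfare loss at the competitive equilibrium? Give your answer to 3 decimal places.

DWL = £27.315

Market equilibrium (private): 55.445 + 0.437q = 90.322 - 3.482q → q_m = 8.8995.
Social marginal benefit = demand − MEC = 79.792 - 4.060q.
Set SMB = MC: 79.792 - 4.060q = 55.445 + 0.437q → q* = 5.4141.
Height of the DWL triangle at q_m is MC(q_m) − SMB(q_m) = MEC(q_m) = 15.6739.
DWL = ½ × 3.4854 × 15.6739 = 27.3149.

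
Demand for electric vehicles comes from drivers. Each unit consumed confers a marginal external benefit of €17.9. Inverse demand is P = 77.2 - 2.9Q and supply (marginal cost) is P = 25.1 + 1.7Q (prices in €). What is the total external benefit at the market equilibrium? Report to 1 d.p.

€202.7

Market equilibrium (private): 25.1 + 1.7Q = 77.2 - 2.9Q → Q_m = 11.3261.
Total external benefit = MEB × Q_m = 17.9 × 11.3261 = 202.7372.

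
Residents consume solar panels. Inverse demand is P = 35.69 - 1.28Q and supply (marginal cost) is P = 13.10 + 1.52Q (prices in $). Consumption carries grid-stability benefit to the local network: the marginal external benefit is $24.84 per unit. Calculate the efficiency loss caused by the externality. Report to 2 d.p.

DWL = $110.18

Market equilibrium (private): 13.10 + 1.52Q = 35.69 - 1.28Q → Q_m = 8.0679.
Social marginal benefit = demand + MEB = 60.53 - 1.28Q.
Set SMB = MC: 60.53 - 1.28Q = 13.10 + 1.52Q → Q* = 16.9393.
The welfare-loss triangle has base |Q_m − Q*| and height MEB(Q_m) (the vertical gap between SMB and MC is zero at Q* and MEB at Q_m).
DWL = ½ × 8.8714 × 24.8400 = 110.1828.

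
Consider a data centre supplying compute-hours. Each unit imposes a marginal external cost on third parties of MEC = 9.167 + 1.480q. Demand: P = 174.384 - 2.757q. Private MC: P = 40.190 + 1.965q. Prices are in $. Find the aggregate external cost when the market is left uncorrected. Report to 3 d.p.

Market equilibrium (private): 40.190 + 1.965q = 174.384 - 2.757q → q_m = 28.4189.
Total external cost = ∫₀^{q_m} (9.167 + 1.480q) dq = 9.167×28.4189 + ½×1.480×28.4189² = 858.1651.

$858.165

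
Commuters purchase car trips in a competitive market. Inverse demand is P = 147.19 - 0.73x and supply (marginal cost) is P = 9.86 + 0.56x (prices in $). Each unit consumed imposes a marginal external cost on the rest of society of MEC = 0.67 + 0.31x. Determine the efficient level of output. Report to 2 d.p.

x* = 85.41

Social marginal benefit = demand − MEC = 146.52 - 1.04x.
Set SMB = MC: 146.52 - 1.04x = 9.86 + 0.56x → x* = 85.4125.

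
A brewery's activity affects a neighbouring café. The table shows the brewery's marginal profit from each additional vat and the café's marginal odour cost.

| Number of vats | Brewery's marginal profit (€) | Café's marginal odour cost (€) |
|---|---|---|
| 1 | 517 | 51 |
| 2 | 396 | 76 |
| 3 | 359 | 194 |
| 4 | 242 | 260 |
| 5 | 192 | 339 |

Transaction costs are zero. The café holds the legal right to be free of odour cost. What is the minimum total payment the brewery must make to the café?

Efficient level: marginal profit ≥ marginal odour cost through level 3, so k* = 3.
With the café holding the right, the brewery must at least compensate total damage at k*: 51 + 76 + 194 = 321.

€321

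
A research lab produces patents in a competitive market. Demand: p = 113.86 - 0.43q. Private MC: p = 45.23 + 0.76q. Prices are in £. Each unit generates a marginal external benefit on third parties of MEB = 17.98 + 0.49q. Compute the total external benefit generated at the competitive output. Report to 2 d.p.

£1851.84

Market equilibrium (private): 45.23 + 0.76q = 113.86 - 0.43q → q_m = 57.6723.
Total external benefit = ∫₀^{q_m} (17.98 + 0.49q) dq = 17.98×57.6723 + ½×0.49×57.6723² = 1851.8410.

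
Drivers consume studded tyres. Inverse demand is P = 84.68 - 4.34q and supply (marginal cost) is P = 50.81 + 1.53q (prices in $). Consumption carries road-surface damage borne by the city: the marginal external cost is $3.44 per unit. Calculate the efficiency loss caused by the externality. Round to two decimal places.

Market equilibrium (private): 50.81 + 1.53q = 84.68 - 4.34q → q_m = 5.7700.
Social marginal benefit = demand − MEC = 81.24 - 4.34q.
Set SMB = MC: 81.24 - 4.34q = 50.81 + 1.53q → q* = 5.1840.
The loss is the area between SMB and MC from q* to q_m; with linear curves that's a triangle of height MEC(q_m).
DWL = ½ × 0.5860 × 3.4400 = 1.0079.

DWL = $1.01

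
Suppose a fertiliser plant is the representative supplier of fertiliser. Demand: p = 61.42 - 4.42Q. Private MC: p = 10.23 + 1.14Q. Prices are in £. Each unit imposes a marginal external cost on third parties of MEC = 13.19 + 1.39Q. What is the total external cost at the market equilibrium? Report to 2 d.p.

Market equilibrium (private): 10.23 + 1.14Q = 61.42 - 4.42Q → Q_m = 9.2068.
Total external cost = ∫₀^{Q_m} (13.19 + 1.39Q) dQ = 13.19×9.2068 + ½×1.39×9.2068² = 180.3495.

£180.35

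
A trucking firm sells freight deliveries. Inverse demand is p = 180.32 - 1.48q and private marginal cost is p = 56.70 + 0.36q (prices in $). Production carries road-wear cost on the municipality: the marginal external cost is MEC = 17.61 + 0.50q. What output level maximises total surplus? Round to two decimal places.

Social marginal cost = private MC + MEC = 74.31 + 0.86q.
Set SMC = demand: 74.31 + 0.86q = 180.32 - 1.48q → q* = 45.3034.

q* = 45.30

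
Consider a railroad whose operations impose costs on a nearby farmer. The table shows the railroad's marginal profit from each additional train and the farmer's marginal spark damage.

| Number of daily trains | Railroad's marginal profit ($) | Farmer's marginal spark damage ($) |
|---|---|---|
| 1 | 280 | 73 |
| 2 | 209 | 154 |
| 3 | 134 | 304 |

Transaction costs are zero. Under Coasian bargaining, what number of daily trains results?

2

Bargaining reaches the level where marginal profit last exceeds marginal spark damage.
That holds through level 2 (209 ≥ 154) but not at 3 (134 < 304).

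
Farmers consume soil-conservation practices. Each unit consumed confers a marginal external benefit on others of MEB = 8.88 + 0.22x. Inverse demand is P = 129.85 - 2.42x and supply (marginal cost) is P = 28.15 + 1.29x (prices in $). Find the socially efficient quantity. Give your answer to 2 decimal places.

Social marginal benefit = demand + MEB = 138.73 - 2.20x.
Set SMB = MC: 138.73 - 2.20x = 28.15 + 1.29x → x* = 31.6848.

x* = 31.68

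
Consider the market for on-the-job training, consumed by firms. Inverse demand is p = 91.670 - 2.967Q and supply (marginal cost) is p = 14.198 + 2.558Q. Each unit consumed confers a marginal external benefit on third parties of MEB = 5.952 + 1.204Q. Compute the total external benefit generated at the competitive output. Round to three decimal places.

201.824

Market equilibrium (private): 14.198 + 2.558Q = 91.670 - 2.967Q → Q_m = 14.0221.
Total external benefit = ∫₀^{Q_m} (5.952 + 1.204Q) dQ = 5.952×14.0221 + ½×1.204×14.0221² = 201.8244.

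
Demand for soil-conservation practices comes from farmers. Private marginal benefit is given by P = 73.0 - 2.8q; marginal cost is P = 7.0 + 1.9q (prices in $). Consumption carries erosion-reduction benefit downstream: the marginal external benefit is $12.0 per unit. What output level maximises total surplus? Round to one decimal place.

q* = 16.6

Social marginal benefit = demand + MEB = 85.0 - 2.8q.
Set SMB = MC: 85.0 - 2.8q = 7.0 + 1.9q → q* = 16.5957.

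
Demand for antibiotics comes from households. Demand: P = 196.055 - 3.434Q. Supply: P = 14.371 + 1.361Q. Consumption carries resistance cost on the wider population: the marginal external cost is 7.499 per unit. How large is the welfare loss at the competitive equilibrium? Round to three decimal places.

Market equilibrium (private): 14.371 + 1.361Q = 196.055 - 3.434Q → Q_m = 37.8903.
Social marginal benefit = demand − MEC = 188.556 - 3.434Q.
Set SMB = MC: 188.556 - 3.434Q = 14.371 + 1.361Q → Q* = 36.3264.
The loss is the area between SMB and MC from Q* to Q_m; with linear curves that's a triangle of height MEC(Q_m).
DWL = ½ × 1.5639 × 7.4990 = 5.8638.

DWL = 5.864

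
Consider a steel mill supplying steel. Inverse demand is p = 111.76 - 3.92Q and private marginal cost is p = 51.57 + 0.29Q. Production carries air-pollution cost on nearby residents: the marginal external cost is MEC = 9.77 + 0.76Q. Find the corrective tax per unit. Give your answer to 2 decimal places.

Social marginal cost = private MC + MEC = 61.34 + 1.05Q.
Set SMC = demand: 61.34 + 1.05Q = 111.76 - 3.92Q → Q* = 10.1449.
The Pigouvian tax equals MEC at Q*: 9.77 + 0.76×10.1449 = 17.4801.

tax = 17.48 per unit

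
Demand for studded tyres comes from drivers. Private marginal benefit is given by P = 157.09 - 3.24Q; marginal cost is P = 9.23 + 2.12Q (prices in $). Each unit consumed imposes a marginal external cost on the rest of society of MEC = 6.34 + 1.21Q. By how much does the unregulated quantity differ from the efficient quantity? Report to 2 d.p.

6.05 units

Market equilibrium (private): 9.23 + 2.12Q = 157.09 - 3.24Q → Q_m = 27.5858.
Social marginal benefit = demand − MEC = 150.75 - 4.45Q.
Set SMB = MC: 150.75 - 4.45Q = 9.23 + 2.12Q → Q* = 21.5403.
Gap = |27.5858 − 21.5403| = 6.0455.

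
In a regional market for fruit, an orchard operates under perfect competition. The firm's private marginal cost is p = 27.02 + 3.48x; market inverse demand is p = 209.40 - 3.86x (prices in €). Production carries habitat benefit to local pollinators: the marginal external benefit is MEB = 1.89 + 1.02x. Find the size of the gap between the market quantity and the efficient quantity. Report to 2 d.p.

Market equilibrium (private): 27.02 + 3.48x = 209.40 - 3.86x → x_m = 24.8474.
Social marginal cost = private MC − MEB = 25.13 + 2.46x.
Set SMC = demand: 25.13 + 2.46x = 209.40 - 3.86x → x* = 29.1566.
Gap = |24.8474 − 29.1566| = 4.3092.

4.31 units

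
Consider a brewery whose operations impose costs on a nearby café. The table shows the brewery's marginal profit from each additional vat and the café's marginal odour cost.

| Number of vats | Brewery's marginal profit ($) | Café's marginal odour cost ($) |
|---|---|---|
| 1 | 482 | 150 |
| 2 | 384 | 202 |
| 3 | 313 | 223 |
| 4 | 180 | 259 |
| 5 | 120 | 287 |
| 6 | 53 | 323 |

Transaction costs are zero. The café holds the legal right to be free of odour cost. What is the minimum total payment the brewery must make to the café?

Efficient level: marginal profit ≥ marginal odour cost through level 3, so k* = 3.
With the café holding the right, the brewery must at least compensate total damage at k*: 150 + 202 + 223 = 575.

$575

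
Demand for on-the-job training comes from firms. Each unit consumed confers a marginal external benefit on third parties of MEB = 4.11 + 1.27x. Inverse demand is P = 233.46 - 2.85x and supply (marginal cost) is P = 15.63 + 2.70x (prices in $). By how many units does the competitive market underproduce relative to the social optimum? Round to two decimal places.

12.61 units

Market equilibrium (private): 15.63 + 2.70x = 233.46 - 2.85x → x_m = 39.2486.
Social marginal benefit = demand + MEB = 237.57 - 1.58x.
Set SMB = MC: 237.57 - 1.58x = 15.63 + 2.70x → x* = 51.8551.
Gap = |39.2486 − 51.8551| = 12.6065.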